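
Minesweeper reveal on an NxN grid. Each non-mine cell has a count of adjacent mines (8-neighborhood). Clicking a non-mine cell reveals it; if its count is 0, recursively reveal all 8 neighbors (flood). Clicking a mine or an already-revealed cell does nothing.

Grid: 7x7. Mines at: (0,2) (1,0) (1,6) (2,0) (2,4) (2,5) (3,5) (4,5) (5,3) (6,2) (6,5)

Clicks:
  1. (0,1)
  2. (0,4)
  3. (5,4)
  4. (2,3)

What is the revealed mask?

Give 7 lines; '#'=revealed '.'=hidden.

Click 1 (0,1) count=2: revealed 1 new [(0,1)] -> total=1
Click 2 (0,4) count=0: revealed 6 new [(0,3) (0,4) (0,5) (1,3) (1,4) (1,5)] -> total=7
Click 3 (5,4) count=3: revealed 1 new [(5,4)] -> total=8
Click 4 (2,3) count=1: revealed 1 new [(2,3)] -> total=9

Answer: .#.###.
...###.
...#...
.......
.......
....#..
.......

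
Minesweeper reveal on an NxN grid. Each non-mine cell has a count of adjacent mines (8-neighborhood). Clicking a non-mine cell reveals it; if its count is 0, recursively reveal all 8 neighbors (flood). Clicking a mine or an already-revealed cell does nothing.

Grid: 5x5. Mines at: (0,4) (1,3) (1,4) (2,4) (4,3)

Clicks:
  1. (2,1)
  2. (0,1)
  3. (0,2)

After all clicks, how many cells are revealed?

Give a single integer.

Click 1 (2,1) count=0: revealed 15 new [(0,0) (0,1) (0,2) (1,0) (1,1) (1,2) (2,0) (2,1) (2,2) (3,0) (3,1) (3,2) (4,0) (4,1) (4,2)] -> total=15
Click 2 (0,1) count=0: revealed 0 new [(none)] -> total=15
Click 3 (0,2) count=1: revealed 0 new [(none)] -> total=15

Answer: 15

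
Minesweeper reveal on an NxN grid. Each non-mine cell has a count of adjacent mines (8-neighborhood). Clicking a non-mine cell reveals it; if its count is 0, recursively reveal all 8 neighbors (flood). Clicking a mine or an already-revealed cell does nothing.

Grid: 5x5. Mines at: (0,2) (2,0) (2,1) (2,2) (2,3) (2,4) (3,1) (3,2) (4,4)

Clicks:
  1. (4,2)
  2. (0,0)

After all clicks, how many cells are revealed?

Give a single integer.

Click 1 (4,2) count=2: revealed 1 new [(4,2)] -> total=1
Click 2 (0,0) count=0: revealed 4 new [(0,0) (0,1) (1,0) (1,1)] -> total=5

Answer: 5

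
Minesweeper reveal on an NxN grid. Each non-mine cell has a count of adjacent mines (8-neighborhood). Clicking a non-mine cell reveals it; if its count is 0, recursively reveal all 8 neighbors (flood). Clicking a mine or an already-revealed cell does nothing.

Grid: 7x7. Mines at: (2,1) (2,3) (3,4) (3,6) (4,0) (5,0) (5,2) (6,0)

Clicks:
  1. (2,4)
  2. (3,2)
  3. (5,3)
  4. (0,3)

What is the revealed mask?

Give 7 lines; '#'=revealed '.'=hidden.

Answer: #######
#######
....###
..#....
.......
...#...
.......

Derivation:
Click 1 (2,4) count=2: revealed 1 new [(2,4)] -> total=1
Click 2 (3,2) count=2: revealed 1 new [(3,2)] -> total=2
Click 3 (5,3) count=1: revealed 1 new [(5,3)] -> total=3
Click 4 (0,3) count=0: revealed 16 new [(0,0) (0,1) (0,2) (0,3) (0,4) (0,5) (0,6) (1,0) (1,1) (1,2) (1,3) (1,4) (1,5) (1,6) (2,5) (2,6)] -> total=19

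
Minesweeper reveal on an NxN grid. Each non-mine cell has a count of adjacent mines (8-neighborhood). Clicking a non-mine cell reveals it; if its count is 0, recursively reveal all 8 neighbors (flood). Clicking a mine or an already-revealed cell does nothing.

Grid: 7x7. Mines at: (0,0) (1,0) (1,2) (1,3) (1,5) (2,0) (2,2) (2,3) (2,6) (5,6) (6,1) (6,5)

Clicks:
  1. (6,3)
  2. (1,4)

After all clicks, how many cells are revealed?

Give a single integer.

Answer: 22

Derivation:
Click 1 (6,3) count=0: revealed 21 new [(3,0) (3,1) (3,2) (3,3) (3,4) (3,5) (4,0) (4,1) (4,2) (4,3) (4,4) (4,5) (5,0) (5,1) (5,2) (5,3) (5,4) (5,5) (6,2) (6,3) (6,4)] -> total=21
Click 2 (1,4) count=3: revealed 1 new [(1,4)] -> total=22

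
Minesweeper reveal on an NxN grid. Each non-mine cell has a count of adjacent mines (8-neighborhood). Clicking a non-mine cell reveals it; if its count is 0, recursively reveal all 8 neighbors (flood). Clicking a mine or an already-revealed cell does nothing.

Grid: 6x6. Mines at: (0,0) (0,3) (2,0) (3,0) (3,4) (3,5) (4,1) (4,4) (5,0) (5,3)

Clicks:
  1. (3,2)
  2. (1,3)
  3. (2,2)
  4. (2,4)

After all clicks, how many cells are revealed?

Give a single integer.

Click 1 (3,2) count=1: revealed 1 new [(3,2)] -> total=1
Click 2 (1,3) count=1: revealed 1 new [(1,3)] -> total=2
Click 3 (2,2) count=0: revealed 7 new [(1,1) (1,2) (2,1) (2,2) (2,3) (3,1) (3,3)] -> total=9
Click 4 (2,4) count=2: revealed 1 new [(2,4)] -> total=10

Answer: 10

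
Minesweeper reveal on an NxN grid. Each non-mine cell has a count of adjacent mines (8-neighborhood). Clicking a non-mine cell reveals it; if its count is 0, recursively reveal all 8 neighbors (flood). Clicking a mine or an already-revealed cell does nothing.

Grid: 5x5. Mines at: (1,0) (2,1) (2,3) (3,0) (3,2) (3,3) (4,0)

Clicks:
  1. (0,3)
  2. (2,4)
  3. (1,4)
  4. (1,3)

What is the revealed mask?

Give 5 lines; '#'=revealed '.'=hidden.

Click 1 (0,3) count=0: revealed 8 new [(0,1) (0,2) (0,3) (0,4) (1,1) (1,2) (1,3) (1,4)] -> total=8
Click 2 (2,4) count=2: revealed 1 new [(2,4)] -> total=9
Click 3 (1,4) count=1: revealed 0 new [(none)] -> total=9
Click 4 (1,3) count=1: revealed 0 new [(none)] -> total=9

Answer: .####
.####
....#
.....
.....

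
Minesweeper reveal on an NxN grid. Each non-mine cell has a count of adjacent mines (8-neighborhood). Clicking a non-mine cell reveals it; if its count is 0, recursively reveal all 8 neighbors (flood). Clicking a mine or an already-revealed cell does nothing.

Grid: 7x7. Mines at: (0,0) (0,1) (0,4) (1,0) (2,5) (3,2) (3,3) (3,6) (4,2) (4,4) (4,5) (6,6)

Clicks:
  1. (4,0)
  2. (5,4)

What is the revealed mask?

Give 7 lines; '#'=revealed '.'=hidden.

Click 1 (4,0) count=0: revealed 18 new [(2,0) (2,1) (3,0) (3,1) (4,0) (4,1) (5,0) (5,1) (5,2) (5,3) (5,4) (5,5) (6,0) (6,1) (6,2) (6,3) (6,4) (6,5)] -> total=18
Click 2 (5,4) count=2: revealed 0 new [(none)] -> total=18

Answer: .......
.......
##.....
##.....
##.....
######.
######.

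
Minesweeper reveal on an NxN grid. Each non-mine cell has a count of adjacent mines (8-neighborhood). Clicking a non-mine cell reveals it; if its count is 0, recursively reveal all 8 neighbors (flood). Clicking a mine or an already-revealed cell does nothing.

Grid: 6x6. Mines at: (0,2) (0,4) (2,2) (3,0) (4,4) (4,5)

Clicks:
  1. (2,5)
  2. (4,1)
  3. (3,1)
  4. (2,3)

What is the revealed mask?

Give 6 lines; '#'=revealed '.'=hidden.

Answer: ......
...###
...###
.#.###
.#....
......

Derivation:
Click 1 (2,5) count=0: revealed 9 new [(1,3) (1,4) (1,5) (2,3) (2,4) (2,5) (3,3) (3,4) (3,5)] -> total=9
Click 2 (4,1) count=1: revealed 1 new [(4,1)] -> total=10
Click 3 (3,1) count=2: revealed 1 new [(3,1)] -> total=11
Click 4 (2,3) count=1: revealed 0 new [(none)] -> total=11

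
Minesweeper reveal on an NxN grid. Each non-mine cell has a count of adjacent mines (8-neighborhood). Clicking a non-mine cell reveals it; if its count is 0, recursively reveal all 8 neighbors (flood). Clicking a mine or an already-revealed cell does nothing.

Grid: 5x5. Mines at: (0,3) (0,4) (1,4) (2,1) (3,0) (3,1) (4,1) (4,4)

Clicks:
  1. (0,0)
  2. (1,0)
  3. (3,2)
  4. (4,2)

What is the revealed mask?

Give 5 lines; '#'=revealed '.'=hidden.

Click 1 (0,0) count=0: revealed 6 new [(0,0) (0,1) (0,2) (1,0) (1,1) (1,2)] -> total=6
Click 2 (1,0) count=1: revealed 0 new [(none)] -> total=6
Click 3 (3,2) count=3: revealed 1 new [(3,2)] -> total=7
Click 4 (4,2) count=2: revealed 1 new [(4,2)] -> total=8

Answer: ###..
###..
.....
..#..
..#..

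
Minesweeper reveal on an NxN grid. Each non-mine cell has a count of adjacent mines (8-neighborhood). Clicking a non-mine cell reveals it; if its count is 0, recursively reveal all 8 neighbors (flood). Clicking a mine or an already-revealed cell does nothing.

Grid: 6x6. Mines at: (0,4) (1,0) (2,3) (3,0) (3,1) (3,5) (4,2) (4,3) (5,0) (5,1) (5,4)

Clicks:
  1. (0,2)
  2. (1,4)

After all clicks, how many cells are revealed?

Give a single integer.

Answer: 7

Derivation:
Click 1 (0,2) count=0: revealed 6 new [(0,1) (0,2) (0,3) (1,1) (1,2) (1,3)] -> total=6
Click 2 (1,4) count=2: revealed 1 new [(1,4)] -> total=7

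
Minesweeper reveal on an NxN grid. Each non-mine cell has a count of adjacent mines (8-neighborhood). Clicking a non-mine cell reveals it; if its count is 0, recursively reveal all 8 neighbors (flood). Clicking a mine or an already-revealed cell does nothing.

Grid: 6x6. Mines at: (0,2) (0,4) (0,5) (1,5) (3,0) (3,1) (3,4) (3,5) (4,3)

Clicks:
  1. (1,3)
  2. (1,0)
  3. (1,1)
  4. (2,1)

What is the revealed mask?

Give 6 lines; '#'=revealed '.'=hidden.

Click 1 (1,3) count=2: revealed 1 new [(1,3)] -> total=1
Click 2 (1,0) count=0: revealed 6 new [(0,0) (0,1) (1,0) (1,1) (2,0) (2,1)] -> total=7
Click 3 (1,1) count=1: revealed 0 new [(none)] -> total=7
Click 4 (2,1) count=2: revealed 0 new [(none)] -> total=7

Answer: ##....
##.#..
##....
......
......
......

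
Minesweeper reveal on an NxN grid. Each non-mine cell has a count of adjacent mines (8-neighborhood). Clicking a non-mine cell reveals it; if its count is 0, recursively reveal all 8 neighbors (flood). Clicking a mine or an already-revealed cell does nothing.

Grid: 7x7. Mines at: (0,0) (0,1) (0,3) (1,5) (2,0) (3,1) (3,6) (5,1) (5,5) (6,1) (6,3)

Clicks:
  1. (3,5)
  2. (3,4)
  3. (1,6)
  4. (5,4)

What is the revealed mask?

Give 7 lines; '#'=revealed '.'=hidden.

Answer: .......
..###.#
..####.
..####.
..####.
..###..
.......

Derivation:
Click 1 (3,5) count=1: revealed 1 new [(3,5)] -> total=1
Click 2 (3,4) count=0: revealed 17 new [(1,2) (1,3) (1,4) (2,2) (2,3) (2,4) (2,5) (3,2) (3,3) (3,4) (4,2) (4,3) (4,4) (4,5) (5,2) (5,3) (5,4)] -> total=18
Click 3 (1,6) count=1: revealed 1 new [(1,6)] -> total=19
Click 4 (5,4) count=2: revealed 0 new [(none)] -> total=19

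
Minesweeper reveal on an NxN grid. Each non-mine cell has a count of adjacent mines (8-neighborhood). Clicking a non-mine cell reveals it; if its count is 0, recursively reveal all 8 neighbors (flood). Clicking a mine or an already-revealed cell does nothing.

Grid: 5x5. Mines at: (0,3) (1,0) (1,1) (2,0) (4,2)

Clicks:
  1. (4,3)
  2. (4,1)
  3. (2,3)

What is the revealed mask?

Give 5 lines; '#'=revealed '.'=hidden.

Click 1 (4,3) count=1: revealed 1 new [(4,3)] -> total=1
Click 2 (4,1) count=1: revealed 1 new [(4,1)] -> total=2
Click 3 (2,3) count=0: revealed 10 new [(1,2) (1,3) (1,4) (2,2) (2,3) (2,4) (3,2) (3,3) (3,4) (4,4)] -> total=12

Answer: .....
..###
..###
..###
.#.##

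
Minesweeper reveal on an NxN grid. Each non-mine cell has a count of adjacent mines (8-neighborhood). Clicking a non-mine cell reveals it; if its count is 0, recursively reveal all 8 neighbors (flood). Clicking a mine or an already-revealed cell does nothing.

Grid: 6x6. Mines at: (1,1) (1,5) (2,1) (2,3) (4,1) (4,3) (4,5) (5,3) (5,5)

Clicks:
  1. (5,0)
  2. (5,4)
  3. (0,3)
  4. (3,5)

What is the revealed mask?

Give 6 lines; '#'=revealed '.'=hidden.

Click 1 (5,0) count=1: revealed 1 new [(5,0)] -> total=1
Click 2 (5,4) count=4: revealed 1 new [(5,4)] -> total=2
Click 3 (0,3) count=0: revealed 6 new [(0,2) (0,3) (0,4) (1,2) (1,3) (1,4)] -> total=8
Click 4 (3,5) count=1: revealed 1 new [(3,5)] -> total=9

Answer: ..###.
..###.
......
.....#
......
#...#.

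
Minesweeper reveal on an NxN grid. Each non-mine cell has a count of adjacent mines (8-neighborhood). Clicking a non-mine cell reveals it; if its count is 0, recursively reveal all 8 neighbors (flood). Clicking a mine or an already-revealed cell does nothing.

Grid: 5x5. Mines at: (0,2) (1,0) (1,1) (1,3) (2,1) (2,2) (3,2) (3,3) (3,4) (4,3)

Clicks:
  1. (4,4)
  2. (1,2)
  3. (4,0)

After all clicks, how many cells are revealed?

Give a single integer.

Click 1 (4,4) count=3: revealed 1 new [(4,4)] -> total=1
Click 2 (1,2) count=5: revealed 1 new [(1,2)] -> total=2
Click 3 (4,0) count=0: revealed 4 new [(3,0) (3,1) (4,0) (4,1)] -> total=6

Answer: 6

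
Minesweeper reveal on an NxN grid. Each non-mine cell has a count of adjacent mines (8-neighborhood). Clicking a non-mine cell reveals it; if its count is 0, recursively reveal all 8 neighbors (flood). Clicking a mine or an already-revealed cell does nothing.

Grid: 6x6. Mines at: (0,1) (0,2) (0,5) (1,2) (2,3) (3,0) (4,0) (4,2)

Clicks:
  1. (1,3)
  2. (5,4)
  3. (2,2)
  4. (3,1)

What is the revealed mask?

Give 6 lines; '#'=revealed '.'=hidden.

Answer: ......
...###
..#.##
.#.###
...###
...###

Derivation:
Click 1 (1,3) count=3: revealed 1 new [(1,3)] -> total=1
Click 2 (5,4) count=0: revealed 13 new [(1,4) (1,5) (2,4) (2,5) (3,3) (3,4) (3,5) (4,3) (4,4) (4,5) (5,3) (5,4) (5,5)] -> total=14
Click 3 (2,2) count=2: revealed 1 new [(2,2)] -> total=15
Click 4 (3,1) count=3: revealed 1 new [(3,1)] -> total=16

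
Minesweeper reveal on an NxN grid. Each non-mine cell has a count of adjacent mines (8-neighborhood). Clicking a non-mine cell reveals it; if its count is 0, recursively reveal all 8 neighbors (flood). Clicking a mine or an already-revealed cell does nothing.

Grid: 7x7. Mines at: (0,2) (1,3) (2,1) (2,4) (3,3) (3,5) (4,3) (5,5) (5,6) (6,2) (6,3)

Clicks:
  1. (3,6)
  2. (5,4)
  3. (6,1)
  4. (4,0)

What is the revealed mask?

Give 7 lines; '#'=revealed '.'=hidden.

Answer: .......
.......
.......
###...#
###....
###.#..
##.....

Derivation:
Click 1 (3,6) count=1: revealed 1 new [(3,6)] -> total=1
Click 2 (5,4) count=3: revealed 1 new [(5,4)] -> total=2
Click 3 (6,1) count=1: revealed 1 new [(6,1)] -> total=3
Click 4 (4,0) count=0: revealed 10 new [(3,0) (3,1) (3,2) (4,0) (4,1) (4,2) (5,0) (5,1) (5,2) (6,0)] -> total=13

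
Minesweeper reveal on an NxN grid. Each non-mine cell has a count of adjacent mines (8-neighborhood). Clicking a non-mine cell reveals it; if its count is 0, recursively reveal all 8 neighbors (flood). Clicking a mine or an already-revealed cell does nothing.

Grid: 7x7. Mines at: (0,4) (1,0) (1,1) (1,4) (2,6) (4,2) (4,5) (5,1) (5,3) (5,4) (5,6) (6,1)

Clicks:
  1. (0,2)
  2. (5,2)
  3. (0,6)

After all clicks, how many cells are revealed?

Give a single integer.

Click 1 (0,2) count=1: revealed 1 new [(0,2)] -> total=1
Click 2 (5,2) count=4: revealed 1 new [(5,2)] -> total=2
Click 3 (0,6) count=0: revealed 4 new [(0,5) (0,6) (1,5) (1,6)] -> total=6

Answer: 6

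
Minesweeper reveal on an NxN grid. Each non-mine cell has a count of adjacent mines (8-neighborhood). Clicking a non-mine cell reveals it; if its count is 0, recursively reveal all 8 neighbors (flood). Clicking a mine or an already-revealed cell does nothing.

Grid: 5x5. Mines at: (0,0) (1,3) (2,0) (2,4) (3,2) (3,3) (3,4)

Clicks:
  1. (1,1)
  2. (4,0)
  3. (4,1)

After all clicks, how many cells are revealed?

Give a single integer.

Answer: 5

Derivation:
Click 1 (1,1) count=2: revealed 1 new [(1,1)] -> total=1
Click 2 (4,0) count=0: revealed 4 new [(3,0) (3,1) (4,0) (4,1)] -> total=5
Click 3 (4,1) count=1: revealed 0 new [(none)] -> total=5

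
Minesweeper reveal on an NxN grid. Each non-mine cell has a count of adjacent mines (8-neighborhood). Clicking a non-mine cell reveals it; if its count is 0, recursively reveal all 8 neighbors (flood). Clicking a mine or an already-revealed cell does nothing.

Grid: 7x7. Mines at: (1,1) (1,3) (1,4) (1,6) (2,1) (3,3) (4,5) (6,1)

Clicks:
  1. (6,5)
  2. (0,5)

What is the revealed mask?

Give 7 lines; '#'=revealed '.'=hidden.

Answer: .....#.
.......
.......
.......
..###..
..#####
..#####

Derivation:
Click 1 (6,5) count=0: revealed 13 new [(4,2) (4,3) (4,4) (5,2) (5,3) (5,4) (5,5) (5,6) (6,2) (6,3) (6,4) (6,5) (6,6)] -> total=13
Click 2 (0,5) count=2: revealed 1 new [(0,5)] -> total=14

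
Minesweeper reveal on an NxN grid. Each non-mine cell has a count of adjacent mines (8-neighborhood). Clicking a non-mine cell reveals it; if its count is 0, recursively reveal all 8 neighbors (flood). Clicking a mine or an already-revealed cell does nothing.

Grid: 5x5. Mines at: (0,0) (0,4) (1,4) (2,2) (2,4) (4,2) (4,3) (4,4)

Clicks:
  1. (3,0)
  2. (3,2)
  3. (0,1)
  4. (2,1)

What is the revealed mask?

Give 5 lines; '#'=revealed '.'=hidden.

Answer: .#...
##...
##...
###..
##...

Derivation:
Click 1 (3,0) count=0: revealed 8 new [(1,0) (1,1) (2,0) (2,1) (3,0) (3,1) (4,0) (4,1)] -> total=8
Click 2 (3,2) count=3: revealed 1 new [(3,2)] -> total=9
Click 3 (0,1) count=1: revealed 1 new [(0,1)] -> total=10
Click 4 (2,1) count=1: revealed 0 new [(none)] -> total=10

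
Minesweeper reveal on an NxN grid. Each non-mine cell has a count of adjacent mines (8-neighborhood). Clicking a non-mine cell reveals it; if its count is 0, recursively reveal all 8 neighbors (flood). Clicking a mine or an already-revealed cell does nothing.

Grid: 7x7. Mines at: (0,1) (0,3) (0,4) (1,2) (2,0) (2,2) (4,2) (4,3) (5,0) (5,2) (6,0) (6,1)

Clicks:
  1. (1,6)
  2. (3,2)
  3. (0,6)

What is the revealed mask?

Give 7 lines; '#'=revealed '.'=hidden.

Answer: .....##
...####
...####
..#####
....###
...####
...####

Derivation:
Click 1 (1,6) count=0: revealed 25 new [(0,5) (0,6) (1,3) (1,4) (1,5) (1,6) (2,3) (2,4) (2,5) (2,6) (3,3) (3,4) (3,5) (3,6) (4,4) (4,5) (4,6) (5,3) (5,4) (5,5) (5,6) (6,3) (6,4) (6,5) (6,6)] -> total=25
Click 2 (3,2) count=3: revealed 1 new [(3,2)] -> total=26
Click 3 (0,6) count=0: revealed 0 new [(none)] -> total=26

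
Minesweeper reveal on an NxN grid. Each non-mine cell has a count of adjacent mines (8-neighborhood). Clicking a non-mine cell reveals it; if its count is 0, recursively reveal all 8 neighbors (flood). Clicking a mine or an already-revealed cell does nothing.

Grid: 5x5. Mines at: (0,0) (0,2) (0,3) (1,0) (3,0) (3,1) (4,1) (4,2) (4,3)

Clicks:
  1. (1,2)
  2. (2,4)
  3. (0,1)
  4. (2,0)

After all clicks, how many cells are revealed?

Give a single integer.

Click 1 (1,2) count=2: revealed 1 new [(1,2)] -> total=1
Click 2 (2,4) count=0: revealed 8 new [(1,3) (1,4) (2,2) (2,3) (2,4) (3,2) (3,3) (3,4)] -> total=9
Click 3 (0,1) count=3: revealed 1 new [(0,1)] -> total=10
Click 4 (2,0) count=3: revealed 1 new [(2,0)] -> total=11

Answer: 11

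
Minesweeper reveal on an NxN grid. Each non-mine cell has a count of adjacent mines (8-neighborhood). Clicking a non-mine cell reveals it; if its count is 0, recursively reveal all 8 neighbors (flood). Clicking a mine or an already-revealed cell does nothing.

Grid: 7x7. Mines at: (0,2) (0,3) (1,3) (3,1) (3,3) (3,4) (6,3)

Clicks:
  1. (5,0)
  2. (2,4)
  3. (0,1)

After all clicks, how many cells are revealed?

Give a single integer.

Click 1 (5,0) count=0: revealed 9 new [(4,0) (4,1) (4,2) (5,0) (5,1) (5,2) (6,0) (6,1) (6,2)] -> total=9
Click 2 (2,4) count=3: revealed 1 new [(2,4)] -> total=10
Click 3 (0,1) count=1: revealed 1 new [(0,1)] -> total=11

Answer: 11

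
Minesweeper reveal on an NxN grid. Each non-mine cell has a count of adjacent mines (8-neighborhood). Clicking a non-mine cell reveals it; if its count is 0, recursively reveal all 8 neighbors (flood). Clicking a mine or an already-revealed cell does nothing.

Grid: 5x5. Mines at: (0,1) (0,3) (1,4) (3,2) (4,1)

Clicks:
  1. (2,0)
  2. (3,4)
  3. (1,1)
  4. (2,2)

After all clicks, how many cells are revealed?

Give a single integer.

Answer: 13

Derivation:
Click 1 (2,0) count=0: revealed 6 new [(1,0) (1,1) (2,0) (2,1) (3,0) (3,1)] -> total=6
Click 2 (3,4) count=0: revealed 6 new [(2,3) (2,4) (3,3) (3,4) (4,3) (4,4)] -> total=12
Click 3 (1,1) count=1: revealed 0 new [(none)] -> total=12
Click 4 (2,2) count=1: revealed 1 new [(2,2)] -> total=13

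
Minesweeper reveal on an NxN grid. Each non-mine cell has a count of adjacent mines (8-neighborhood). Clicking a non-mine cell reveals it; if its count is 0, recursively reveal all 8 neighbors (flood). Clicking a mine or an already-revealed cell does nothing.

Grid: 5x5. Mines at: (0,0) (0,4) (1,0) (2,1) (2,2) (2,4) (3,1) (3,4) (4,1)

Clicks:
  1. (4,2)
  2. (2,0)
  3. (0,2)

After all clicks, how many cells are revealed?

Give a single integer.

Answer: 8

Derivation:
Click 1 (4,2) count=2: revealed 1 new [(4,2)] -> total=1
Click 2 (2,0) count=3: revealed 1 new [(2,0)] -> total=2
Click 3 (0,2) count=0: revealed 6 new [(0,1) (0,2) (0,3) (1,1) (1,2) (1,3)] -> total=8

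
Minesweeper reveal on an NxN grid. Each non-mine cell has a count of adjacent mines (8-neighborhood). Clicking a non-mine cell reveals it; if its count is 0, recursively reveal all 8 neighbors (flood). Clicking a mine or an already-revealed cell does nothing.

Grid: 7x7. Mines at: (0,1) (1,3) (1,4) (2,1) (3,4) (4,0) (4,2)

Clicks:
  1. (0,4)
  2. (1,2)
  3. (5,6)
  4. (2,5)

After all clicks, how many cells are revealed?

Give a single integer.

Answer: 28

Derivation:
Click 1 (0,4) count=2: revealed 1 new [(0,4)] -> total=1
Click 2 (1,2) count=3: revealed 1 new [(1,2)] -> total=2
Click 3 (5,6) count=0: revealed 26 new [(0,5) (0,6) (1,5) (1,6) (2,5) (2,6) (3,5) (3,6) (4,3) (4,4) (4,5) (4,6) (5,0) (5,1) (5,2) (5,3) (5,4) (5,5) (5,6) (6,0) (6,1) (6,2) (6,3) (6,4) (6,5) (6,6)] -> total=28
Click 4 (2,5) count=2: revealed 0 new [(none)] -> total=28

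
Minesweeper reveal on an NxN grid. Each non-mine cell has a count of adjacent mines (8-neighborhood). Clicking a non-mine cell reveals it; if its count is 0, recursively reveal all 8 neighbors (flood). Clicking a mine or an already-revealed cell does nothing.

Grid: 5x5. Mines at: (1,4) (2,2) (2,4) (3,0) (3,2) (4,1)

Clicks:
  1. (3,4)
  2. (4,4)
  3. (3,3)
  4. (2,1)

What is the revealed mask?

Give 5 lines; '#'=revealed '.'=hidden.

Answer: .....
.....
.#...
...##
...##

Derivation:
Click 1 (3,4) count=1: revealed 1 new [(3,4)] -> total=1
Click 2 (4,4) count=0: revealed 3 new [(3,3) (4,3) (4,4)] -> total=4
Click 3 (3,3) count=3: revealed 0 new [(none)] -> total=4
Click 4 (2,1) count=3: revealed 1 new [(2,1)] -> total=5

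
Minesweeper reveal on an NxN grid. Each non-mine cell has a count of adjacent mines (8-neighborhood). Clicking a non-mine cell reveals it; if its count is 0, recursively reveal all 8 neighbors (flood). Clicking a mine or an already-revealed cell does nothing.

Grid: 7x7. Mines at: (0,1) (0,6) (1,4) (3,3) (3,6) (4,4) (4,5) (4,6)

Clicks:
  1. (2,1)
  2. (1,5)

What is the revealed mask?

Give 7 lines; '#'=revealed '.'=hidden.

Answer: .......
###..#.
###....
###....
####...
#######
#######

Derivation:
Click 1 (2,1) count=0: revealed 27 new [(1,0) (1,1) (1,2) (2,0) (2,1) (2,2) (3,0) (3,1) (3,2) (4,0) (4,1) (4,2) (4,3) (5,0) (5,1) (5,2) (5,3) (5,4) (5,5) (5,6) (6,0) (6,1) (6,2) (6,3) (6,4) (6,5) (6,6)] -> total=27
Click 2 (1,5) count=2: revealed 1 new [(1,5)] -> total=28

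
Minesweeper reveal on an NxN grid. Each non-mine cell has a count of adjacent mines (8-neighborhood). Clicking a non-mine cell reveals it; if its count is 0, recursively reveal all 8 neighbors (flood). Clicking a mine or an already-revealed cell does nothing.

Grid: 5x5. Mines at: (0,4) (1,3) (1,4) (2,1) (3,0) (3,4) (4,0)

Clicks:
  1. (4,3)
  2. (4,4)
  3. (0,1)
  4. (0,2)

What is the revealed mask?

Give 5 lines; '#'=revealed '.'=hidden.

Click 1 (4,3) count=1: revealed 1 new [(4,3)] -> total=1
Click 2 (4,4) count=1: revealed 1 new [(4,4)] -> total=2
Click 3 (0,1) count=0: revealed 6 new [(0,0) (0,1) (0,2) (1,0) (1,1) (1,2)] -> total=8
Click 4 (0,2) count=1: revealed 0 new [(none)] -> total=8

Answer: ###..
###..
.....
.....
...##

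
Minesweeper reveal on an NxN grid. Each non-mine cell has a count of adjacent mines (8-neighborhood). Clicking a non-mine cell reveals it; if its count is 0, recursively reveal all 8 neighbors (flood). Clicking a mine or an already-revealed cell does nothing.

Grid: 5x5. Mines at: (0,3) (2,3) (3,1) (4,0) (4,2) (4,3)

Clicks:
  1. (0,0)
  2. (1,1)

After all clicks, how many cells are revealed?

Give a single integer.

Answer: 9

Derivation:
Click 1 (0,0) count=0: revealed 9 new [(0,0) (0,1) (0,2) (1,0) (1,1) (1,2) (2,0) (2,1) (2,2)] -> total=9
Click 2 (1,1) count=0: revealed 0 new [(none)] -> total=9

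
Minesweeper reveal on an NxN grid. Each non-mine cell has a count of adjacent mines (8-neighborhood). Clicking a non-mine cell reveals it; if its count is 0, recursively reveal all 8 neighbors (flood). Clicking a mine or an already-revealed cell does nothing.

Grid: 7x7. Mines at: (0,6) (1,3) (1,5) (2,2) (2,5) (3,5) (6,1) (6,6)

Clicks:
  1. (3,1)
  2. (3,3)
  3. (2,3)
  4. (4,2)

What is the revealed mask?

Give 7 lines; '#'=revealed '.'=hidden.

Click 1 (3,1) count=1: revealed 1 new [(3,1)] -> total=1
Click 2 (3,3) count=1: revealed 1 new [(3,3)] -> total=2
Click 3 (2,3) count=2: revealed 1 new [(2,3)] -> total=3
Click 4 (4,2) count=0: revealed 27 new [(0,0) (0,1) (0,2) (1,0) (1,1) (1,2) (2,0) (2,1) (3,0) (3,2) (3,4) (4,0) (4,1) (4,2) (4,3) (4,4) (4,5) (5,0) (5,1) (5,2) (5,3) (5,4) (5,5) (6,2) (6,3) (6,4) (6,5)] -> total=30

Answer: ###....
###....
##.#...
#####..
######.
######.
..####.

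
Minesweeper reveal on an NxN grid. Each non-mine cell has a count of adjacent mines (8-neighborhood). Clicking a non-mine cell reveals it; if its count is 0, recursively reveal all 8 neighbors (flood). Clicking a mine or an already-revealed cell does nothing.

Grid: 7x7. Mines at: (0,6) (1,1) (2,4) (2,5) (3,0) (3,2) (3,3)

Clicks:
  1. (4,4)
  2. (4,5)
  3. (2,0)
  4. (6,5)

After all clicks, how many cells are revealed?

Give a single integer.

Click 1 (4,4) count=1: revealed 1 new [(4,4)] -> total=1
Click 2 (4,5) count=0: revealed 23 new [(3,4) (3,5) (3,6) (4,0) (4,1) (4,2) (4,3) (4,5) (4,6) (5,0) (5,1) (5,2) (5,3) (5,4) (5,5) (5,6) (6,0) (6,1) (6,2) (6,3) (6,4) (6,5) (6,6)] -> total=24
Click 3 (2,0) count=2: revealed 1 new [(2,0)] -> total=25
Click 4 (6,5) count=0: revealed 0 new [(none)] -> total=25

Answer: 25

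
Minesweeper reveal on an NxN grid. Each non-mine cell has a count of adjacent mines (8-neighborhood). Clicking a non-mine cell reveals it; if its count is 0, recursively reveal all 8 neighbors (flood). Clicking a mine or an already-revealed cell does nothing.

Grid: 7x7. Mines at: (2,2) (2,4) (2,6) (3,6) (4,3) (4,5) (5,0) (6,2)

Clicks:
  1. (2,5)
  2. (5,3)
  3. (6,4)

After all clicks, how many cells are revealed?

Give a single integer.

Answer: 9

Derivation:
Click 1 (2,5) count=3: revealed 1 new [(2,5)] -> total=1
Click 2 (5,3) count=2: revealed 1 new [(5,3)] -> total=2
Click 3 (6,4) count=0: revealed 7 new [(5,4) (5,5) (5,6) (6,3) (6,4) (6,5) (6,6)] -> total=9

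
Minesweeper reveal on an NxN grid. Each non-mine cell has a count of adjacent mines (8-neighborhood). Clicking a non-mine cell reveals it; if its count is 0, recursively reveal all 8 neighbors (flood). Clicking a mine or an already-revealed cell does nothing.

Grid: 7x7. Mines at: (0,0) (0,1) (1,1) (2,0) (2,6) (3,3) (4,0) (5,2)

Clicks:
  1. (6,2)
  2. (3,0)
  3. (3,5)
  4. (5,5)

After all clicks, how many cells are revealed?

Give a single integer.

Answer: 17

Derivation:
Click 1 (6,2) count=1: revealed 1 new [(6,2)] -> total=1
Click 2 (3,0) count=2: revealed 1 new [(3,0)] -> total=2
Click 3 (3,5) count=1: revealed 1 new [(3,5)] -> total=3
Click 4 (5,5) count=0: revealed 14 new [(3,4) (3,6) (4,3) (4,4) (4,5) (4,6) (5,3) (5,4) (5,5) (5,6) (6,3) (6,4) (6,5) (6,6)] -> total=17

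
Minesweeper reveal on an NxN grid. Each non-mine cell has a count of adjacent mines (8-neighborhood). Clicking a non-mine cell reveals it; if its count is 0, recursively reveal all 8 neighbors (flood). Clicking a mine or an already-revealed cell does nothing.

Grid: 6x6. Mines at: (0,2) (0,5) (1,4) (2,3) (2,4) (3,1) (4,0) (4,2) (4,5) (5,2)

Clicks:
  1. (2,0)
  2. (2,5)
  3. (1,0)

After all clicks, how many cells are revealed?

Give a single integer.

Answer: 7

Derivation:
Click 1 (2,0) count=1: revealed 1 new [(2,0)] -> total=1
Click 2 (2,5) count=2: revealed 1 new [(2,5)] -> total=2
Click 3 (1,0) count=0: revealed 5 new [(0,0) (0,1) (1,0) (1,1) (2,1)] -> total=7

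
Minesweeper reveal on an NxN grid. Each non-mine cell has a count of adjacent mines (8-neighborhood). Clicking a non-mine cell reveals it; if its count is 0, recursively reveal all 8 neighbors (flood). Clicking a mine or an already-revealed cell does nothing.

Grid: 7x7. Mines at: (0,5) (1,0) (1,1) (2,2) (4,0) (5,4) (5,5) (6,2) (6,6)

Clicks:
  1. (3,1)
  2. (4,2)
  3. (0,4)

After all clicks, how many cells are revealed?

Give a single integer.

Answer: 10

Derivation:
Click 1 (3,1) count=2: revealed 1 new [(3,1)] -> total=1
Click 2 (4,2) count=0: revealed 8 new [(3,2) (3,3) (4,1) (4,2) (4,3) (5,1) (5,2) (5,3)] -> total=9
Click 3 (0,4) count=1: revealed 1 new [(0,4)] -> total=10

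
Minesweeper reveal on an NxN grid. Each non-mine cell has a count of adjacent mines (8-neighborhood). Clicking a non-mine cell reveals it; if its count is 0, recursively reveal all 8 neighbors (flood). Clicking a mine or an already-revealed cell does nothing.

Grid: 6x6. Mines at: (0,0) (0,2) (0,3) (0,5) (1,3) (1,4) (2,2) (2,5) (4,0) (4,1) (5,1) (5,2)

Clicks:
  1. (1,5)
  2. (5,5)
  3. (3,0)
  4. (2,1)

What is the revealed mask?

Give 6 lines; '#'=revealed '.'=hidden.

Answer: ......
.....#
.#....
#..###
...###
...###

Derivation:
Click 1 (1,5) count=3: revealed 1 new [(1,5)] -> total=1
Click 2 (5,5) count=0: revealed 9 new [(3,3) (3,4) (3,5) (4,3) (4,4) (4,5) (5,3) (5,4) (5,5)] -> total=10
Click 3 (3,0) count=2: revealed 1 new [(3,0)] -> total=11
Click 4 (2,1) count=1: revealed 1 new [(2,1)] -> total=12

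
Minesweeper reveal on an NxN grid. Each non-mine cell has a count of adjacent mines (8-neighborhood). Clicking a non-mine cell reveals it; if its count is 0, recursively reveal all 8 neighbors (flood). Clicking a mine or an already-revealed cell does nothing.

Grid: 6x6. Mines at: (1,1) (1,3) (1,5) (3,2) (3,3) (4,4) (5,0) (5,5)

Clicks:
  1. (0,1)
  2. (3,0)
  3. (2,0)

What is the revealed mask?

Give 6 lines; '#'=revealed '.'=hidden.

Click 1 (0,1) count=1: revealed 1 new [(0,1)] -> total=1
Click 2 (3,0) count=0: revealed 6 new [(2,0) (2,1) (3,0) (3,1) (4,0) (4,1)] -> total=7
Click 3 (2,0) count=1: revealed 0 new [(none)] -> total=7

Answer: .#....
......
##....
##....
##....
......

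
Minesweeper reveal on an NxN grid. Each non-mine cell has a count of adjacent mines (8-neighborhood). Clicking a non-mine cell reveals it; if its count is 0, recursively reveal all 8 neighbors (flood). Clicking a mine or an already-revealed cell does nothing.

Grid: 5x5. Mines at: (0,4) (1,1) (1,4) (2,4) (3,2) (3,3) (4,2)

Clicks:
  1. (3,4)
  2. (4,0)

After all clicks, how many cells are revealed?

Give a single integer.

Click 1 (3,4) count=2: revealed 1 new [(3,4)] -> total=1
Click 2 (4,0) count=0: revealed 6 new [(2,0) (2,1) (3,0) (3,1) (4,0) (4,1)] -> total=7

Answer: 7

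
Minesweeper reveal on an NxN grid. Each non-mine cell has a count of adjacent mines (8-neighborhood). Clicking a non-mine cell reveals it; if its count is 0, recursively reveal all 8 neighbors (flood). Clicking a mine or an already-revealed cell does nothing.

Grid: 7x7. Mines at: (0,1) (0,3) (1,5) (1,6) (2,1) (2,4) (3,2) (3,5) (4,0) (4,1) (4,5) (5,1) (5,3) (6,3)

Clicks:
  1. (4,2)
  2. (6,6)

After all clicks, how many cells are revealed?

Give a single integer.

Click 1 (4,2) count=4: revealed 1 new [(4,2)] -> total=1
Click 2 (6,6) count=0: revealed 6 new [(5,4) (5,5) (5,6) (6,4) (6,5) (6,6)] -> total=7

Answer: 7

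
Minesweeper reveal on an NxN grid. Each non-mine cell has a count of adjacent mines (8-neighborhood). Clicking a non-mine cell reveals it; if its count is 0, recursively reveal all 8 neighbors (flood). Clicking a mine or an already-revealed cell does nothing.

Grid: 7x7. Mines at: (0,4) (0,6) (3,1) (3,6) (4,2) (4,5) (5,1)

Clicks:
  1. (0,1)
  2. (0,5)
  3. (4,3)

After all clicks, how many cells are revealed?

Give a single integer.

Click 1 (0,1) count=0: revealed 20 new [(0,0) (0,1) (0,2) (0,3) (1,0) (1,1) (1,2) (1,3) (1,4) (1,5) (2,0) (2,1) (2,2) (2,3) (2,4) (2,5) (3,2) (3,3) (3,4) (3,5)] -> total=20
Click 2 (0,5) count=2: revealed 1 new [(0,5)] -> total=21
Click 3 (4,3) count=1: revealed 1 new [(4,3)] -> total=22

Answer: 22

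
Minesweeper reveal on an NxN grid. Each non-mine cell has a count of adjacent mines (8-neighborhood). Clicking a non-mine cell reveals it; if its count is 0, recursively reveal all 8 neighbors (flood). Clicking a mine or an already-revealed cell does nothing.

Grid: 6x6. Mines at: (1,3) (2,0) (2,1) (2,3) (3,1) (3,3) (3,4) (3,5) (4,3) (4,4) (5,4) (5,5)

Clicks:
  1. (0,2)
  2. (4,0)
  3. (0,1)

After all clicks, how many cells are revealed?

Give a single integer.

Answer: 7

Derivation:
Click 1 (0,2) count=1: revealed 1 new [(0,2)] -> total=1
Click 2 (4,0) count=1: revealed 1 new [(4,0)] -> total=2
Click 3 (0,1) count=0: revealed 5 new [(0,0) (0,1) (1,0) (1,1) (1,2)] -> total=7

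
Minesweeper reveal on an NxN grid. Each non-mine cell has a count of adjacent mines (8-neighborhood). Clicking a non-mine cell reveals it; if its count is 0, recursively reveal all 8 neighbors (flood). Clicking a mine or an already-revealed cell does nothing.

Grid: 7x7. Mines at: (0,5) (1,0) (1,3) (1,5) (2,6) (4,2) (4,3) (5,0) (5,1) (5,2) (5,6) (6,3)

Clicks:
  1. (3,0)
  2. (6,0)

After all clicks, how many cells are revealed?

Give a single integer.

Click 1 (3,0) count=0: revealed 6 new [(2,0) (2,1) (3,0) (3,1) (4,0) (4,1)] -> total=6
Click 2 (6,0) count=2: revealed 1 new [(6,0)] -> total=7

Answer: 7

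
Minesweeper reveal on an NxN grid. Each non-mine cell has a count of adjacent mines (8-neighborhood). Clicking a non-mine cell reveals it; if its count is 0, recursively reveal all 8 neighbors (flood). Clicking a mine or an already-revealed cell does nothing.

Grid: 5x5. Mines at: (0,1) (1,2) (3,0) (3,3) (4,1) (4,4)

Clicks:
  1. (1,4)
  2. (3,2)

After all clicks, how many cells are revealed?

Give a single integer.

Answer: 7

Derivation:
Click 1 (1,4) count=0: revealed 6 new [(0,3) (0,4) (1,3) (1,4) (2,3) (2,4)] -> total=6
Click 2 (3,2) count=2: revealed 1 new [(3,2)] -> total=7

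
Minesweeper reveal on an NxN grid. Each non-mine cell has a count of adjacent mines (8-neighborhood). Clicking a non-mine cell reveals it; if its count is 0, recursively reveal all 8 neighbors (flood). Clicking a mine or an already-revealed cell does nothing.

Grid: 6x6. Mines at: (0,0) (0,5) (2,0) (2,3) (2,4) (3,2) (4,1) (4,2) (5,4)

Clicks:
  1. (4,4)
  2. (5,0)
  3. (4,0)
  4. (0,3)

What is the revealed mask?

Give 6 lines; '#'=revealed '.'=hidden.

Click 1 (4,4) count=1: revealed 1 new [(4,4)] -> total=1
Click 2 (5,0) count=1: revealed 1 new [(5,0)] -> total=2
Click 3 (4,0) count=1: revealed 1 new [(4,0)] -> total=3
Click 4 (0,3) count=0: revealed 8 new [(0,1) (0,2) (0,3) (0,4) (1,1) (1,2) (1,3) (1,4)] -> total=11

Answer: .####.
.####.
......
......
#...#.
#.....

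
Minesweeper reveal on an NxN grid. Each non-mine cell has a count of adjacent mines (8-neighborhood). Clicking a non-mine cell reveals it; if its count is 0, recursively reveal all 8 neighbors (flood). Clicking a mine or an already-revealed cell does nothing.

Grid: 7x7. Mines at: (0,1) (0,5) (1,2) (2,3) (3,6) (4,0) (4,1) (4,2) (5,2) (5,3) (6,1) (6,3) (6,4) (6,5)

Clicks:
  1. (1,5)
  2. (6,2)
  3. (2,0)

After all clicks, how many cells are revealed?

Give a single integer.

Click 1 (1,5) count=1: revealed 1 new [(1,5)] -> total=1
Click 2 (6,2) count=4: revealed 1 new [(6,2)] -> total=2
Click 3 (2,0) count=0: revealed 6 new [(1,0) (1,1) (2,0) (2,1) (3,0) (3,1)] -> total=8

Answer: 8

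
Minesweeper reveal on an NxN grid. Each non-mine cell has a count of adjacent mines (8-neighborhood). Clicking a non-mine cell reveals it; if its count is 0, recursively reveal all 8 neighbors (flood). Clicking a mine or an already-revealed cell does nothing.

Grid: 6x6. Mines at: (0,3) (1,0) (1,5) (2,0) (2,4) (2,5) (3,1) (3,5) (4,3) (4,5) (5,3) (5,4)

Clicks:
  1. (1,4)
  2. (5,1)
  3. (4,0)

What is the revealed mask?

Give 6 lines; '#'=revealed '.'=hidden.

Answer: ......
....#.
......
......
###...
###...

Derivation:
Click 1 (1,4) count=4: revealed 1 new [(1,4)] -> total=1
Click 2 (5,1) count=0: revealed 6 new [(4,0) (4,1) (4,2) (5,0) (5,1) (5,2)] -> total=7
Click 3 (4,0) count=1: revealed 0 new [(none)] -> total=7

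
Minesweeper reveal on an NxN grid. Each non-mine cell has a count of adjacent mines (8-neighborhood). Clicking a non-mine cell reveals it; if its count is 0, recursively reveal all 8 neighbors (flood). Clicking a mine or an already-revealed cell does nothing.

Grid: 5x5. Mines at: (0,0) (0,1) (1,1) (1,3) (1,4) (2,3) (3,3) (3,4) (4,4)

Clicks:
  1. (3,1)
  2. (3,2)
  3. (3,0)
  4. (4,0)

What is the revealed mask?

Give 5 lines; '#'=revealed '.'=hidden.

Click 1 (3,1) count=0: revealed 9 new [(2,0) (2,1) (2,2) (3,0) (3,1) (3,2) (4,0) (4,1) (4,2)] -> total=9
Click 2 (3,2) count=2: revealed 0 new [(none)] -> total=9
Click 3 (3,0) count=0: revealed 0 new [(none)] -> total=9
Click 4 (4,0) count=0: revealed 0 new [(none)] -> total=9

Answer: .....
.....
###..
###..
###..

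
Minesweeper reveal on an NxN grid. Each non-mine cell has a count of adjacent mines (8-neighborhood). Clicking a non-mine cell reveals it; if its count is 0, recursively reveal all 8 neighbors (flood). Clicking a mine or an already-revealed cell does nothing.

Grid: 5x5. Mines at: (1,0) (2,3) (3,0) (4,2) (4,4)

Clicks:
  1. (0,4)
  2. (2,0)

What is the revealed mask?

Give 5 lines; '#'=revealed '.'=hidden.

Click 1 (0,4) count=0: revealed 8 new [(0,1) (0,2) (0,3) (0,4) (1,1) (1,2) (1,3) (1,4)] -> total=8
Click 2 (2,0) count=2: revealed 1 new [(2,0)] -> total=9

Answer: .####
.####
#....
.....
.....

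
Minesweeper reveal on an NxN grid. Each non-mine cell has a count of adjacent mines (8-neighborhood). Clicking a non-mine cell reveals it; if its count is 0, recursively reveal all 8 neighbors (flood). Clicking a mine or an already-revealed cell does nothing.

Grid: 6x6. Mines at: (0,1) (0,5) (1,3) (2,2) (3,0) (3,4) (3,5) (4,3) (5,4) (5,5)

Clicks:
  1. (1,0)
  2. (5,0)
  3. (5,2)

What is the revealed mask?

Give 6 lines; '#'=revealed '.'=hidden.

Answer: ......
#.....
......
......
###...
###...

Derivation:
Click 1 (1,0) count=1: revealed 1 new [(1,0)] -> total=1
Click 2 (5,0) count=0: revealed 6 new [(4,0) (4,1) (4,2) (5,0) (5,1) (5,2)] -> total=7
Click 3 (5,2) count=1: revealed 0 new [(none)] -> total=7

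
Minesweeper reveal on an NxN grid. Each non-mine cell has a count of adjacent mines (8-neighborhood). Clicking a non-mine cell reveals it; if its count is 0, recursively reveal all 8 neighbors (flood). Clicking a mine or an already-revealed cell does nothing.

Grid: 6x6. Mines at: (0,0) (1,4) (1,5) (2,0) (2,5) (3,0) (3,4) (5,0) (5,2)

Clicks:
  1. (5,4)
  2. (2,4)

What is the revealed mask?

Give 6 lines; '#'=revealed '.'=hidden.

Answer: ......
......
....#.
......
...###
...###

Derivation:
Click 1 (5,4) count=0: revealed 6 new [(4,3) (4,4) (4,5) (5,3) (5,4) (5,5)] -> total=6
Click 2 (2,4) count=4: revealed 1 new [(2,4)] -> total=7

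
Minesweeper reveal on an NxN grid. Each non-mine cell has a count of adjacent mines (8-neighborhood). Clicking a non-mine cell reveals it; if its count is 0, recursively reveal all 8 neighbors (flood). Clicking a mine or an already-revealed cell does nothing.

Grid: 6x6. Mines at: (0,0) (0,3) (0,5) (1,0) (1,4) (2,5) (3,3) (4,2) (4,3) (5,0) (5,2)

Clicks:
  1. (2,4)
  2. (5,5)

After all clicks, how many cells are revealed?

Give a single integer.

Answer: 7

Derivation:
Click 1 (2,4) count=3: revealed 1 new [(2,4)] -> total=1
Click 2 (5,5) count=0: revealed 6 new [(3,4) (3,5) (4,4) (4,5) (5,4) (5,5)] -> total=7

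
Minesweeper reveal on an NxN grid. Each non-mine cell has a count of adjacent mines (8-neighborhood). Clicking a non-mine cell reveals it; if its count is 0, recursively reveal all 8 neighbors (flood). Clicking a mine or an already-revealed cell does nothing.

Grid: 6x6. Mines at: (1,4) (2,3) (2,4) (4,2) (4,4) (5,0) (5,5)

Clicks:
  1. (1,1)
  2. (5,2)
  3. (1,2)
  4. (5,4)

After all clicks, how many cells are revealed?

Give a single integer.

Answer: 18

Derivation:
Click 1 (1,1) count=0: revealed 16 new [(0,0) (0,1) (0,2) (0,3) (1,0) (1,1) (1,2) (1,3) (2,0) (2,1) (2,2) (3,0) (3,1) (3,2) (4,0) (4,1)] -> total=16
Click 2 (5,2) count=1: revealed 1 new [(5,2)] -> total=17
Click 3 (1,2) count=1: revealed 0 new [(none)] -> total=17
Click 4 (5,4) count=2: revealed 1 new [(5,4)] -> total=18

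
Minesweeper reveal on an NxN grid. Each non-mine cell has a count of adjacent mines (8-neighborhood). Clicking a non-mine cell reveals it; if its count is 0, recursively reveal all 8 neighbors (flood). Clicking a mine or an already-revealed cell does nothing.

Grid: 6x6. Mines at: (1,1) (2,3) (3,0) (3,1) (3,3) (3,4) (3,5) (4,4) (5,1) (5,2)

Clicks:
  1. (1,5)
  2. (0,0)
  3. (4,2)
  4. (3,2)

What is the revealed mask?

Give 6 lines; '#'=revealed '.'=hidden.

Click 1 (1,5) count=0: revealed 10 new [(0,2) (0,3) (0,4) (0,5) (1,2) (1,3) (1,4) (1,5) (2,4) (2,5)] -> total=10
Click 2 (0,0) count=1: revealed 1 new [(0,0)] -> total=11
Click 3 (4,2) count=4: revealed 1 new [(4,2)] -> total=12
Click 4 (3,2) count=3: revealed 1 new [(3,2)] -> total=13

Answer: #.####
..####
....##
..#...
..#...
......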